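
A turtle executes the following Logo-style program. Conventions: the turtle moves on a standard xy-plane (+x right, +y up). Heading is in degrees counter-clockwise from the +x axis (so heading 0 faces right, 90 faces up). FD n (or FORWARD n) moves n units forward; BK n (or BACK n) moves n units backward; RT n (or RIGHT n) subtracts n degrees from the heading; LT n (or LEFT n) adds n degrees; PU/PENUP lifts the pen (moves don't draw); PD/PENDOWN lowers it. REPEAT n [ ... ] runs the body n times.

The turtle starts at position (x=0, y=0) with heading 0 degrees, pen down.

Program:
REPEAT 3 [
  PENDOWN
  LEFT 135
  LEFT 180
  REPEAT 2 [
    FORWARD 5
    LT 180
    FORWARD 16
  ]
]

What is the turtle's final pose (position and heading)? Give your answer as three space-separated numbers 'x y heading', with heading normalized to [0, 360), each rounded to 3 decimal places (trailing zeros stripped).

Answer: 0 0 225

Derivation:
Executing turtle program step by step:
Start: pos=(0,0), heading=0, pen down
REPEAT 3 [
  -- iteration 1/3 --
  PD: pen down
  LT 135: heading 0 -> 135
  LT 180: heading 135 -> 315
  REPEAT 2 [
    -- iteration 1/2 --
    FD 5: (0,0) -> (3.536,-3.536) [heading=315, draw]
    LT 180: heading 315 -> 135
    FD 16: (3.536,-3.536) -> (-7.778,7.778) [heading=135, draw]
    -- iteration 2/2 --
    FD 5: (-7.778,7.778) -> (-11.314,11.314) [heading=135, draw]
    LT 180: heading 135 -> 315
    FD 16: (-11.314,11.314) -> (0,0) [heading=315, draw]
  ]
  -- iteration 2/3 --
  PD: pen down
  LT 135: heading 315 -> 90
  LT 180: heading 90 -> 270
  REPEAT 2 [
    -- iteration 1/2 --
    FD 5: (0,0) -> (0,-5) [heading=270, draw]
    LT 180: heading 270 -> 90
    FD 16: (0,-5) -> (0,11) [heading=90, draw]
    -- iteration 2/2 --
    FD 5: (0,11) -> (0,16) [heading=90, draw]
    LT 180: heading 90 -> 270
    FD 16: (0,16) -> (0,0) [heading=270, draw]
  ]
  -- iteration 3/3 --
  PD: pen down
  LT 135: heading 270 -> 45
  LT 180: heading 45 -> 225
  REPEAT 2 [
    -- iteration 1/2 --
    FD 5: (0,0) -> (-3.536,-3.536) [heading=225, draw]
    LT 180: heading 225 -> 45
    FD 16: (-3.536,-3.536) -> (7.778,7.778) [heading=45, draw]
    -- iteration 2/2 --
    FD 5: (7.778,7.778) -> (11.314,11.314) [heading=45, draw]
    LT 180: heading 45 -> 225
    FD 16: (11.314,11.314) -> (0,0) [heading=225, draw]
  ]
]
Final: pos=(0,0), heading=225, 12 segment(s) drawn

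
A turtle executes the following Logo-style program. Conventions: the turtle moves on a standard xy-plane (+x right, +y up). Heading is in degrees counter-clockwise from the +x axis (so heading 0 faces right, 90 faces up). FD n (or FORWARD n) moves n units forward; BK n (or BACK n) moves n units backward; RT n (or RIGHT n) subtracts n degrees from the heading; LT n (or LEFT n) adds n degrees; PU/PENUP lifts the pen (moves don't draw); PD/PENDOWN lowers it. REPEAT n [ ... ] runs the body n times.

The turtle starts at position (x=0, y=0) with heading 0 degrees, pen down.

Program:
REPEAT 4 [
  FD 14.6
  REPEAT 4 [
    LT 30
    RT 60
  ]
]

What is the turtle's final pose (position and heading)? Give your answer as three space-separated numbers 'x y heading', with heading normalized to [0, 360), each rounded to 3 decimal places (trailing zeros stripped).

Answer: 14.6 0 240

Derivation:
Executing turtle program step by step:
Start: pos=(0,0), heading=0, pen down
REPEAT 4 [
  -- iteration 1/4 --
  FD 14.6: (0,0) -> (14.6,0) [heading=0, draw]
  REPEAT 4 [
    -- iteration 1/4 --
    LT 30: heading 0 -> 30
    RT 60: heading 30 -> 330
    -- iteration 2/4 --
    LT 30: heading 330 -> 0
    RT 60: heading 0 -> 300
    -- iteration 3/4 --
    LT 30: heading 300 -> 330
    RT 60: heading 330 -> 270
    -- iteration 4/4 --
    LT 30: heading 270 -> 300
    RT 60: heading 300 -> 240
  ]
  -- iteration 2/4 --
  FD 14.6: (14.6,0) -> (7.3,-12.644) [heading=240, draw]
  REPEAT 4 [
    -- iteration 1/4 --
    LT 30: heading 240 -> 270
    RT 60: heading 270 -> 210
    -- iteration 2/4 --
    LT 30: heading 210 -> 240
    RT 60: heading 240 -> 180
    -- iteration 3/4 --
    LT 30: heading 180 -> 210
    RT 60: heading 210 -> 150
    -- iteration 4/4 --
    LT 30: heading 150 -> 180
    RT 60: heading 180 -> 120
  ]
  -- iteration 3/4 --
  FD 14.6: (7.3,-12.644) -> (0,0) [heading=120, draw]
  REPEAT 4 [
    -- iteration 1/4 --
    LT 30: heading 120 -> 150
    RT 60: heading 150 -> 90
    -- iteration 2/4 --
    LT 30: heading 90 -> 120
    RT 60: heading 120 -> 60
    -- iteration 3/4 --
    LT 30: heading 60 -> 90
    RT 60: heading 90 -> 30
    -- iteration 4/4 --
    LT 30: heading 30 -> 60
    RT 60: heading 60 -> 0
  ]
  -- iteration 4/4 --
  FD 14.6: (0,0) -> (14.6,0) [heading=0, draw]
  REPEAT 4 [
    -- iteration 1/4 --
    LT 30: heading 0 -> 30
    RT 60: heading 30 -> 330
    -- iteration 2/4 --
    LT 30: heading 330 -> 0
    RT 60: heading 0 -> 300
    -- iteration 3/4 --
    LT 30: heading 300 -> 330
    RT 60: heading 330 -> 270
    -- iteration 4/4 --
    LT 30: heading 270 -> 300
    RT 60: heading 300 -> 240
  ]
]
Final: pos=(14.6,0), heading=240, 4 segment(s) drawn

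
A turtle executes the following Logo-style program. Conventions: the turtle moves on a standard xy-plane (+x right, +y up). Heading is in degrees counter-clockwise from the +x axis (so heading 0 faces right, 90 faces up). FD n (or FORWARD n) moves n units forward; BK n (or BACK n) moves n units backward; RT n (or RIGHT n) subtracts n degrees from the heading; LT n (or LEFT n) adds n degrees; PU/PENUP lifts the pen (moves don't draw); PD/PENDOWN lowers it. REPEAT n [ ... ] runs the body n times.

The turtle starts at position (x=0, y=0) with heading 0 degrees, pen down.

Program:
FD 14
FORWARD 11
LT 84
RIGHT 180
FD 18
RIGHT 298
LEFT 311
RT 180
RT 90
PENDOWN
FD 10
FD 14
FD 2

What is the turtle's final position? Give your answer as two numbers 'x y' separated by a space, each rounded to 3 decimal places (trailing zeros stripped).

Answer: 48.925 -14.733

Derivation:
Executing turtle program step by step:
Start: pos=(0,0), heading=0, pen down
FD 14: (0,0) -> (14,0) [heading=0, draw]
FD 11: (14,0) -> (25,0) [heading=0, draw]
LT 84: heading 0 -> 84
RT 180: heading 84 -> 264
FD 18: (25,0) -> (23.118,-17.901) [heading=264, draw]
RT 298: heading 264 -> 326
LT 311: heading 326 -> 277
RT 180: heading 277 -> 97
RT 90: heading 97 -> 7
PD: pen down
FD 10: (23.118,-17.901) -> (33.044,-16.683) [heading=7, draw]
FD 14: (33.044,-16.683) -> (46.94,-14.977) [heading=7, draw]
FD 2: (46.94,-14.977) -> (48.925,-14.733) [heading=7, draw]
Final: pos=(48.925,-14.733), heading=7, 6 segment(s) drawn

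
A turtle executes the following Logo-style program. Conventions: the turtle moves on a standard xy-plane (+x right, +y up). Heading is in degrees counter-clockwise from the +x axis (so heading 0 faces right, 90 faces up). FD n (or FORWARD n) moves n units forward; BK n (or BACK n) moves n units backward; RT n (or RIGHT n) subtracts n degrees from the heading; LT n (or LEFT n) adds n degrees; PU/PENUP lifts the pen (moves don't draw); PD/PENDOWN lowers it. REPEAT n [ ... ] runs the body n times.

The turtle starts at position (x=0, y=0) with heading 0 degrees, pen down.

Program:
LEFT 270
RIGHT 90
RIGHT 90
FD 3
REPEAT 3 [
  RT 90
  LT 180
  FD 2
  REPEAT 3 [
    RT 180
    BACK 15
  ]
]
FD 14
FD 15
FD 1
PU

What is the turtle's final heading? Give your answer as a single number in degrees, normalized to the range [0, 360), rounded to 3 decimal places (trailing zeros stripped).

Answer: 180

Derivation:
Executing turtle program step by step:
Start: pos=(0,0), heading=0, pen down
LT 270: heading 0 -> 270
RT 90: heading 270 -> 180
RT 90: heading 180 -> 90
FD 3: (0,0) -> (0,3) [heading=90, draw]
REPEAT 3 [
  -- iteration 1/3 --
  RT 90: heading 90 -> 0
  LT 180: heading 0 -> 180
  FD 2: (0,3) -> (-2,3) [heading=180, draw]
  REPEAT 3 [
    -- iteration 1/3 --
    RT 180: heading 180 -> 0
    BK 15: (-2,3) -> (-17,3) [heading=0, draw]
    -- iteration 2/3 --
    RT 180: heading 0 -> 180
    BK 15: (-17,3) -> (-2,3) [heading=180, draw]
    -- iteration 3/3 --
    RT 180: heading 180 -> 0
    BK 15: (-2,3) -> (-17,3) [heading=0, draw]
  ]
  -- iteration 2/3 --
  RT 90: heading 0 -> 270
  LT 180: heading 270 -> 90
  FD 2: (-17,3) -> (-17,5) [heading=90, draw]
  REPEAT 3 [
    -- iteration 1/3 --
    RT 180: heading 90 -> 270
    BK 15: (-17,5) -> (-17,20) [heading=270, draw]
    -- iteration 2/3 --
    RT 180: heading 270 -> 90
    BK 15: (-17,20) -> (-17,5) [heading=90, draw]
    -- iteration 3/3 --
    RT 180: heading 90 -> 270
    BK 15: (-17,5) -> (-17,20) [heading=270, draw]
  ]
  -- iteration 3/3 --
  RT 90: heading 270 -> 180
  LT 180: heading 180 -> 0
  FD 2: (-17,20) -> (-15,20) [heading=0, draw]
  REPEAT 3 [
    -- iteration 1/3 --
    RT 180: heading 0 -> 180
    BK 15: (-15,20) -> (0,20) [heading=180, draw]
    -- iteration 2/3 --
    RT 180: heading 180 -> 0
    BK 15: (0,20) -> (-15,20) [heading=0, draw]
    -- iteration 3/3 --
    RT 180: heading 0 -> 180
    BK 15: (-15,20) -> (0,20) [heading=180, draw]
  ]
]
FD 14: (0,20) -> (-14,20) [heading=180, draw]
FD 15: (-14,20) -> (-29,20) [heading=180, draw]
FD 1: (-29,20) -> (-30,20) [heading=180, draw]
PU: pen up
Final: pos=(-30,20), heading=180, 16 segment(s) drawn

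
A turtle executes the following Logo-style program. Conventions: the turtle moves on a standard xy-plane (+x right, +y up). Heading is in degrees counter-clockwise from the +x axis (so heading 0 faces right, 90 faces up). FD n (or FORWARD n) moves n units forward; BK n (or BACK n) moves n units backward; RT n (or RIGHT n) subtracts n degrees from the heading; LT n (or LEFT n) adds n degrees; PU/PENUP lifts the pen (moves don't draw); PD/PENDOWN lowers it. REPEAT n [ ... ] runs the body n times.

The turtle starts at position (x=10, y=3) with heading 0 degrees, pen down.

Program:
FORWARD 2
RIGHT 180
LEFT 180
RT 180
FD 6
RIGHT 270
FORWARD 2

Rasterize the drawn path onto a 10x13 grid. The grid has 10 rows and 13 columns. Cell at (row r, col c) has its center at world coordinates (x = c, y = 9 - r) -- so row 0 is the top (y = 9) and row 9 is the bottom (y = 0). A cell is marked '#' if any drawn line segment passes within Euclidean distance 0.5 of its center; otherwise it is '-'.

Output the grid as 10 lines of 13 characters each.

Segment 0: (10,3) -> (12,3)
Segment 1: (12,3) -> (6,3)
Segment 2: (6,3) -> (6,1)

Answer: -------------
-------------
-------------
-------------
-------------
-------------
------#######
------#------
------#------
-------------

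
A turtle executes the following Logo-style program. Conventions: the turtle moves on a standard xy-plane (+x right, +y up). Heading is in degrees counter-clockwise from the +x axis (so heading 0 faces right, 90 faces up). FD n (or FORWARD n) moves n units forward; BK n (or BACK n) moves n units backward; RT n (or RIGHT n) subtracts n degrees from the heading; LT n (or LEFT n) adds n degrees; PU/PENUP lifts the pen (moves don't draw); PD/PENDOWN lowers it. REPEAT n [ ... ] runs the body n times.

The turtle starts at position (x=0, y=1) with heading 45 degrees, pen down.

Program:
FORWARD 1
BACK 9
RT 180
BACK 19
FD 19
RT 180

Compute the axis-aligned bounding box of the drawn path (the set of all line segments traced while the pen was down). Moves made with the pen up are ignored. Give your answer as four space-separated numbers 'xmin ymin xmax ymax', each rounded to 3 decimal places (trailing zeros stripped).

Answer: -5.657 -4.657 7.778 8.778

Derivation:
Executing turtle program step by step:
Start: pos=(0,1), heading=45, pen down
FD 1: (0,1) -> (0.707,1.707) [heading=45, draw]
BK 9: (0.707,1.707) -> (-5.657,-4.657) [heading=45, draw]
RT 180: heading 45 -> 225
BK 19: (-5.657,-4.657) -> (7.778,8.778) [heading=225, draw]
FD 19: (7.778,8.778) -> (-5.657,-4.657) [heading=225, draw]
RT 180: heading 225 -> 45
Final: pos=(-5.657,-4.657), heading=45, 4 segment(s) drawn

Segment endpoints: x in {-5.657, 0, 0.707, 7.778}, y in {-4.657, 1, 1.707, 8.778}
xmin=-5.657, ymin=-4.657, xmax=7.778, ymax=8.778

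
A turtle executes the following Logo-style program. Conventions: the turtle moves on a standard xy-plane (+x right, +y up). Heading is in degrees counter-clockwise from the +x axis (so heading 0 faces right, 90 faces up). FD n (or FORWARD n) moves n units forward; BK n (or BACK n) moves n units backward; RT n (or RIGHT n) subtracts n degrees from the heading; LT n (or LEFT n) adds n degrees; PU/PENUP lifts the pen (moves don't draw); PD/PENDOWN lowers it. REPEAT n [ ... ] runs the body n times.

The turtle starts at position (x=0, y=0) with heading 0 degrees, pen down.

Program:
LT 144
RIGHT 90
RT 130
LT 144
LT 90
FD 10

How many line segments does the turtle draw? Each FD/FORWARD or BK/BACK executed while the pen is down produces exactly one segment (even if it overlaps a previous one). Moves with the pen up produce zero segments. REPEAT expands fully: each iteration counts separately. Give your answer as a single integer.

Answer: 1

Derivation:
Executing turtle program step by step:
Start: pos=(0,0), heading=0, pen down
LT 144: heading 0 -> 144
RT 90: heading 144 -> 54
RT 130: heading 54 -> 284
LT 144: heading 284 -> 68
LT 90: heading 68 -> 158
FD 10: (0,0) -> (-9.272,3.746) [heading=158, draw]
Final: pos=(-9.272,3.746), heading=158, 1 segment(s) drawn
Segments drawn: 1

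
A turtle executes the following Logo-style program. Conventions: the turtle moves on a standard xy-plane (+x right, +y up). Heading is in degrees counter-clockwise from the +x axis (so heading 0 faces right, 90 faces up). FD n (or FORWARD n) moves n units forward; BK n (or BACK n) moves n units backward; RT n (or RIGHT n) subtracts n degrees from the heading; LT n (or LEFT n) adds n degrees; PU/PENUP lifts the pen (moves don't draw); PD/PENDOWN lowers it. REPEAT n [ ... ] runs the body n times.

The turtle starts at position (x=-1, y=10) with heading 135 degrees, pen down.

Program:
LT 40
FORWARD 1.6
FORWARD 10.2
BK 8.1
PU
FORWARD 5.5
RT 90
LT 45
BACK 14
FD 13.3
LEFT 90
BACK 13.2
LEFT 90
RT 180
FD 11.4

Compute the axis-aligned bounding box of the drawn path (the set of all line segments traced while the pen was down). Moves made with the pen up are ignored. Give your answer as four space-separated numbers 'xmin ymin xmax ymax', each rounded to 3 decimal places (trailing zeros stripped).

Answer: -12.755 10 -1 11.028

Derivation:
Executing turtle program step by step:
Start: pos=(-1,10), heading=135, pen down
LT 40: heading 135 -> 175
FD 1.6: (-1,10) -> (-2.594,10.139) [heading=175, draw]
FD 10.2: (-2.594,10.139) -> (-12.755,11.028) [heading=175, draw]
BK 8.1: (-12.755,11.028) -> (-4.686,10.322) [heading=175, draw]
PU: pen up
FD 5.5: (-4.686,10.322) -> (-10.165,10.802) [heading=175, move]
RT 90: heading 175 -> 85
LT 45: heading 85 -> 130
BK 14: (-10.165,10.802) -> (-1.166,0.077) [heading=130, move]
FD 13.3: (-1.166,0.077) -> (-9.715,10.266) [heading=130, move]
LT 90: heading 130 -> 220
BK 13.2: (-9.715,10.266) -> (0.397,18.75) [heading=220, move]
LT 90: heading 220 -> 310
RT 180: heading 310 -> 130
FD 11.4: (0.397,18.75) -> (-6.931,27.483) [heading=130, move]
Final: pos=(-6.931,27.483), heading=130, 3 segment(s) drawn

Segment endpoints: x in {-12.755, -4.686, -2.594, -1}, y in {10, 10.139, 10.322, 11.028}
xmin=-12.755, ymin=10, xmax=-1, ymax=11.028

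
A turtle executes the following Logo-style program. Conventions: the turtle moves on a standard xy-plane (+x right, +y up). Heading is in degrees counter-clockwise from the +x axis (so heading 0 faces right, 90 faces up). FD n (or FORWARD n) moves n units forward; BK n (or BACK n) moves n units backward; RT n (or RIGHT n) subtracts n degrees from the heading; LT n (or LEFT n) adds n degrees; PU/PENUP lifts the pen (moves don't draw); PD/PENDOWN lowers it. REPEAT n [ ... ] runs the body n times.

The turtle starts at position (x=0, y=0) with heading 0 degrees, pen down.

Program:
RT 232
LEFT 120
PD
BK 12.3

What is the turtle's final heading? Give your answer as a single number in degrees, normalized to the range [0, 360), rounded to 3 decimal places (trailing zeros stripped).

Executing turtle program step by step:
Start: pos=(0,0), heading=0, pen down
RT 232: heading 0 -> 128
LT 120: heading 128 -> 248
PD: pen down
BK 12.3: (0,0) -> (4.608,11.404) [heading=248, draw]
Final: pos=(4.608,11.404), heading=248, 1 segment(s) drawn

Answer: 248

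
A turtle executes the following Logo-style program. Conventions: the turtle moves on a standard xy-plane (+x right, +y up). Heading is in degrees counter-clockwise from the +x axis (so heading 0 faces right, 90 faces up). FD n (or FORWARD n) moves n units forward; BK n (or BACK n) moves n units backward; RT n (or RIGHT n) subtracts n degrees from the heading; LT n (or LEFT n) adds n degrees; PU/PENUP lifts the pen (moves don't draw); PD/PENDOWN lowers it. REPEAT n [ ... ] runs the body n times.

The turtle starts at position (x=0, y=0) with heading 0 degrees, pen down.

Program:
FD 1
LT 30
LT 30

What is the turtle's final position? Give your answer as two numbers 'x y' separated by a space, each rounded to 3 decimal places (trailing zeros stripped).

Answer: 1 0

Derivation:
Executing turtle program step by step:
Start: pos=(0,0), heading=0, pen down
FD 1: (0,0) -> (1,0) [heading=0, draw]
LT 30: heading 0 -> 30
LT 30: heading 30 -> 60
Final: pos=(1,0), heading=60, 1 segment(s) drawn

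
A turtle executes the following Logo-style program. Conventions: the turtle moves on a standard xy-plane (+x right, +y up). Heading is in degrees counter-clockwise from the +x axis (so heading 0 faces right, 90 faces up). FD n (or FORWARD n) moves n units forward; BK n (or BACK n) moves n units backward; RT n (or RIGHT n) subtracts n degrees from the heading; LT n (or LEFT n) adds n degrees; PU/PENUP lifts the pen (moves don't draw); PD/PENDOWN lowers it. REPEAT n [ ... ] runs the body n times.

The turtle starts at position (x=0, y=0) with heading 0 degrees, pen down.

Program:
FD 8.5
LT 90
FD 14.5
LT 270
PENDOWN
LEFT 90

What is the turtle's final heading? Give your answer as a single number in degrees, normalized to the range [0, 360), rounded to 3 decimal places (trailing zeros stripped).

Answer: 90

Derivation:
Executing turtle program step by step:
Start: pos=(0,0), heading=0, pen down
FD 8.5: (0,0) -> (8.5,0) [heading=0, draw]
LT 90: heading 0 -> 90
FD 14.5: (8.5,0) -> (8.5,14.5) [heading=90, draw]
LT 270: heading 90 -> 0
PD: pen down
LT 90: heading 0 -> 90
Final: pos=(8.5,14.5), heading=90, 2 segment(s) drawn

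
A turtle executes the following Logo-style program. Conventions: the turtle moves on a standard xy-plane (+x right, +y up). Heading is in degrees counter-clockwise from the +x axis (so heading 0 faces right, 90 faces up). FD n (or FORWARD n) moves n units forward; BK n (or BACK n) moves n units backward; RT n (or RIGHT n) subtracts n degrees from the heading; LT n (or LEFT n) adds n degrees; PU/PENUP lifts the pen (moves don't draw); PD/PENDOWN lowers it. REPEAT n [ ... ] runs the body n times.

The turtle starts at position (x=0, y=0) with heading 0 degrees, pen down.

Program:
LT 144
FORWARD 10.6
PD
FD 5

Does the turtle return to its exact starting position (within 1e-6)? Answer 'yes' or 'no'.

Answer: no

Derivation:
Executing turtle program step by step:
Start: pos=(0,0), heading=0, pen down
LT 144: heading 0 -> 144
FD 10.6: (0,0) -> (-8.576,6.231) [heading=144, draw]
PD: pen down
FD 5: (-8.576,6.231) -> (-12.621,9.169) [heading=144, draw]
Final: pos=(-12.621,9.169), heading=144, 2 segment(s) drawn

Start position: (0, 0)
Final position: (-12.621, 9.169)
Distance = 15.6; >= 1e-6 -> NOT closed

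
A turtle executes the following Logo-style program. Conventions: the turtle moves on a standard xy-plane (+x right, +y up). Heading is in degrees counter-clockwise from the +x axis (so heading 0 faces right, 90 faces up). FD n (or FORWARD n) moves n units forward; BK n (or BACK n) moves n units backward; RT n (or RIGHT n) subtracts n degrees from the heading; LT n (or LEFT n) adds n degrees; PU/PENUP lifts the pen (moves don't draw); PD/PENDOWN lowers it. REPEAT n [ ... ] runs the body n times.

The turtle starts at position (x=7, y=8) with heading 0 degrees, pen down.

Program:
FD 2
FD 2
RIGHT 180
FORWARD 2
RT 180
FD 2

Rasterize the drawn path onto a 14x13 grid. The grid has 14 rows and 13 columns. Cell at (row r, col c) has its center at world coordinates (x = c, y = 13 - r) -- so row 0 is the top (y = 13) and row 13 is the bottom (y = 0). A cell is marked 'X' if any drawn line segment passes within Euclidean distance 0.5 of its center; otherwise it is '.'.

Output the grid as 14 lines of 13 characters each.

Answer: .............
.............
.............
.............
.............
.......XXXXX.
.............
.............
.............
.............
.............
.............
.............
.............

Derivation:
Segment 0: (7,8) -> (9,8)
Segment 1: (9,8) -> (11,8)
Segment 2: (11,8) -> (9,8)
Segment 3: (9,8) -> (11,8)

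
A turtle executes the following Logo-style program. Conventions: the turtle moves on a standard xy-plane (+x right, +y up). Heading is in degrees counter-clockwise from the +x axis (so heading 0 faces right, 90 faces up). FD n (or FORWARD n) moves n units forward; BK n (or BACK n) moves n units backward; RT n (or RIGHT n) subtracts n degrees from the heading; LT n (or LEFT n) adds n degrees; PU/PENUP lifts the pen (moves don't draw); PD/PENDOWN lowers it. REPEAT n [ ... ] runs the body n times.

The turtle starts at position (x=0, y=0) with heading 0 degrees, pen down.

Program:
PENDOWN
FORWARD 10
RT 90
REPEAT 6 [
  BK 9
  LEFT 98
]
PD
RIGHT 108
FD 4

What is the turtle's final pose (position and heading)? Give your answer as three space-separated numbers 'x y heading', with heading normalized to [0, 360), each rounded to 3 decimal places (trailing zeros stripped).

Executing turtle program step by step:
Start: pos=(0,0), heading=0, pen down
PD: pen down
FD 10: (0,0) -> (10,0) [heading=0, draw]
RT 90: heading 0 -> 270
REPEAT 6 [
  -- iteration 1/6 --
  BK 9: (10,0) -> (10,9) [heading=270, draw]
  LT 98: heading 270 -> 8
  -- iteration 2/6 --
  BK 9: (10,9) -> (1.088,7.747) [heading=8, draw]
  LT 98: heading 8 -> 106
  -- iteration 3/6 --
  BK 9: (1.088,7.747) -> (3.568,-0.904) [heading=106, draw]
  LT 98: heading 106 -> 204
  -- iteration 4/6 --
  BK 9: (3.568,-0.904) -> (11.79,2.757) [heading=204, draw]
  LT 98: heading 204 -> 302
  -- iteration 5/6 --
  BK 9: (11.79,2.757) -> (7.021,10.389) [heading=302, draw]
  LT 98: heading 302 -> 40
  -- iteration 6/6 --
  BK 9: (7.021,10.389) -> (0.127,4.604) [heading=40, draw]
  LT 98: heading 40 -> 138
]
PD: pen down
RT 108: heading 138 -> 30
FD 4: (0.127,4.604) -> (3.591,6.604) [heading=30, draw]
Final: pos=(3.591,6.604), heading=30, 8 segment(s) drawn

Answer: 3.591 6.604 30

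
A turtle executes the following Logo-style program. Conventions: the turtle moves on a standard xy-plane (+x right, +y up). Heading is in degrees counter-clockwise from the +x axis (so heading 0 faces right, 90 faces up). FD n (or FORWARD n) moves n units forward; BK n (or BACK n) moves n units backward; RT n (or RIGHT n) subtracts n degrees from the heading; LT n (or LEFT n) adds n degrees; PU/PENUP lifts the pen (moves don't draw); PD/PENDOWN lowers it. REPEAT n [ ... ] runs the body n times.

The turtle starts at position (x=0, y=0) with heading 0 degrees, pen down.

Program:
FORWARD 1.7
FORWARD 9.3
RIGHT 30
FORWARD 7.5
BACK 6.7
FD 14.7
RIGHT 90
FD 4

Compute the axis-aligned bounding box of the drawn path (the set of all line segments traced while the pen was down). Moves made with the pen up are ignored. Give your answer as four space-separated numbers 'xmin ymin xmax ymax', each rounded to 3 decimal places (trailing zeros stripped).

Answer: 0 -11.214 24.423 0

Derivation:
Executing turtle program step by step:
Start: pos=(0,0), heading=0, pen down
FD 1.7: (0,0) -> (1.7,0) [heading=0, draw]
FD 9.3: (1.7,0) -> (11,0) [heading=0, draw]
RT 30: heading 0 -> 330
FD 7.5: (11,0) -> (17.495,-3.75) [heading=330, draw]
BK 6.7: (17.495,-3.75) -> (11.693,-0.4) [heading=330, draw]
FD 14.7: (11.693,-0.4) -> (24.423,-7.75) [heading=330, draw]
RT 90: heading 330 -> 240
FD 4: (24.423,-7.75) -> (22.423,-11.214) [heading=240, draw]
Final: pos=(22.423,-11.214), heading=240, 6 segment(s) drawn

Segment endpoints: x in {0, 1.7, 11, 11.693, 17.495, 22.423, 24.423}, y in {-11.214, -7.75, -3.75, -0.4, 0}
xmin=0, ymin=-11.214, xmax=24.423, ymax=0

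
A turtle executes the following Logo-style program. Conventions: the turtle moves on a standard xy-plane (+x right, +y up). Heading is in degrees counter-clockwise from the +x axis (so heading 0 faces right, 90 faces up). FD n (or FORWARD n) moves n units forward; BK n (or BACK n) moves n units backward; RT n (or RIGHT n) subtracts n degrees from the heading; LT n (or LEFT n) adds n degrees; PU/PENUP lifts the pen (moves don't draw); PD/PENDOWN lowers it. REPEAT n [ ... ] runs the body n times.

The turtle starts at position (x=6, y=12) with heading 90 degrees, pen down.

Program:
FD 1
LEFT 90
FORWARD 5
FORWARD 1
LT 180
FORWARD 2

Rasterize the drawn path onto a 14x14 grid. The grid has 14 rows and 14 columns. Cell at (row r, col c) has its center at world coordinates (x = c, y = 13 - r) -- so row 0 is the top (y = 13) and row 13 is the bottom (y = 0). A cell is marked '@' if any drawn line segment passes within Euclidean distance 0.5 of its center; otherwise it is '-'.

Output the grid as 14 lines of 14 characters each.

Segment 0: (6,12) -> (6,13)
Segment 1: (6,13) -> (1,13)
Segment 2: (1,13) -> (0,13)
Segment 3: (0,13) -> (2,13)

Answer: @@@@@@@-------
------@-------
--------------
--------------
--------------
--------------
--------------
--------------
--------------
--------------
--------------
--------------
--------------
--------------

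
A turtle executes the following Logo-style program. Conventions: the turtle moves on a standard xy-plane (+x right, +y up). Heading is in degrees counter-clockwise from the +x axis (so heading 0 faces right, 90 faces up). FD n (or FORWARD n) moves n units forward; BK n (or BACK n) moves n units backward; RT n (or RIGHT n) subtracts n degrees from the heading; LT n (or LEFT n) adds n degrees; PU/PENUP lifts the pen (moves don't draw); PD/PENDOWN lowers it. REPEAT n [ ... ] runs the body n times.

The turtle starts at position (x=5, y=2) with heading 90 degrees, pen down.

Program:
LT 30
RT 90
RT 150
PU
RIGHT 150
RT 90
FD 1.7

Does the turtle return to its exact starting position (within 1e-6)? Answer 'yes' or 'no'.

Executing turtle program step by step:
Start: pos=(5,2), heading=90, pen down
LT 30: heading 90 -> 120
RT 90: heading 120 -> 30
RT 150: heading 30 -> 240
PU: pen up
RT 150: heading 240 -> 90
RT 90: heading 90 -> 0
FD 1.7: (5,2) -> (6.7,2) [heading=0, move]
Final: pos=(6.7,2), heading=0, 0 segment(s) drawn

Start position: (5, 2)
Final position: (6.7, 2)
Distance = 1.7; >= 1e-6 -> NOT closed

Answer: no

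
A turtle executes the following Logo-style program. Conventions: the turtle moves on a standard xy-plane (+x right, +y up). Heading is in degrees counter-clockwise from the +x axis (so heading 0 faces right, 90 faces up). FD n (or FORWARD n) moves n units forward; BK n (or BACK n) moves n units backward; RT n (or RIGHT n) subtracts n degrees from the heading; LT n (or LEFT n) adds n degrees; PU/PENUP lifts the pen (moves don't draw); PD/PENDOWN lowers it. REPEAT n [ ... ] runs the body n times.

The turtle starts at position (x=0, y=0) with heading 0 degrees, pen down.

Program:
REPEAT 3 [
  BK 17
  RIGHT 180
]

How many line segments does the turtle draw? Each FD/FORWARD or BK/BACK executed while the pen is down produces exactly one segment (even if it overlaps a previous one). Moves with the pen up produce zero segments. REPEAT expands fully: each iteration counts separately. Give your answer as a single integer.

Executing turtle program step by step:
Start: pos=(0,0), heading=0, pen down
REPEAT 3 [
  -- iteration 1/3 --
  BK 17: (0,0) -> (-17,0) [heading=0, draw]
  RT 180: heading 0 -> 180
  -- iteration 2/3 --
  BK 17: (-17,0) -> (0,0) [heading=180, draw]
  RT 180: heading 180 -> 0
  -- iteration 3/3 --
  BK 17: (0,0) -> (-17,0) [heading=0, draw]
  RT 180: heading 0 -> 180
]
Final: pos=(-17,0), heading=180, 3 segment(s) drawn
Segments drawn: 3

Answer: 3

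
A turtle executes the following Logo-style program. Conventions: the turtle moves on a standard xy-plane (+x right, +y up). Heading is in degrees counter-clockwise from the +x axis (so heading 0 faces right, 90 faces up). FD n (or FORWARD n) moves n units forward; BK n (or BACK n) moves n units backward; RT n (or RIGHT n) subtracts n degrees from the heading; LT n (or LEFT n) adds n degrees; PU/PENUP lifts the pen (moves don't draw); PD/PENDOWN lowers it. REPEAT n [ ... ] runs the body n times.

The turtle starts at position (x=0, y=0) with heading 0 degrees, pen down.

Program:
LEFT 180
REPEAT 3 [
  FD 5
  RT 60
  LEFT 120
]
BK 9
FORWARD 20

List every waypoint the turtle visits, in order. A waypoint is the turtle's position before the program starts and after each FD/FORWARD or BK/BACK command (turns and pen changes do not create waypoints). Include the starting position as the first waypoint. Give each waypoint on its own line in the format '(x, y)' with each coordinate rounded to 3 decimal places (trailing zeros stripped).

Answer: (0, 0)
(-5, 0)
(-7.5, -4.33)
(-5, -8.66)
(-14, -8.66)
(6, -8.66)

Derivation:
Executing turtle program step by step:
Start: pos=(0,0), heading=0, pen down
LT 180: heading 0 -> 180
REPEAT 3 [
  -- iteration 1/3 --
  FD 5: (0,0) -> (-5,0) [heading=180, draw]
  RT 60: heading 180 -> 120
  LT 120: heading 120 -> 240
  -- iteration 2/3 --
  FD 5: (-5,0) -> (-7.5,-4.33) [heading=240, draw]
  RT 60: heading 240 -> 180
  LT 120: heading 180 -> 300
  -- iteration 3/3 --
  FD 5: (-7.5,-4.33) -> (-5,-8.66) [heading=300, draw]
  RT 60: heading 300 -> 240
  LT 120: heading 240 -> 0
]
BK 9: (-5,-8.66) -> (-14,-8.66) [heading=0, draw]
FD 20: (-14,-8.66) -> (6,-8.66) [heading=0, draw]
Final: pos=(6,-8.66), heading=0, 5 segment(s) drawn
Waypoints (6 total):
(0, 0)
(-5, 0)
(-7.5, -4.33)
(-5, -8.66)
(-14, -8.66)
(6, -8.66)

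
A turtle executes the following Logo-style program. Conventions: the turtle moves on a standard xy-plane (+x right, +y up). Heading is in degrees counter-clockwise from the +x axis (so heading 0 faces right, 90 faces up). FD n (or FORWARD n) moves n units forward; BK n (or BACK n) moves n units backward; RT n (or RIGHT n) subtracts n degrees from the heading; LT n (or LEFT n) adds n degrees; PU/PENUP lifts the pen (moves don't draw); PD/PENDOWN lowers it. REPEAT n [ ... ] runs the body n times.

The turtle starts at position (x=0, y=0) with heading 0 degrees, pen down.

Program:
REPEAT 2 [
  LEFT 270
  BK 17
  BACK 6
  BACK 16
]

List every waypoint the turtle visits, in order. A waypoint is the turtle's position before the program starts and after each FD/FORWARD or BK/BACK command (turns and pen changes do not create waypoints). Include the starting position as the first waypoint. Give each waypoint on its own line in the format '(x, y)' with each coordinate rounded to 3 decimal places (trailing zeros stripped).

Executing turtle program step by step:
Start: pos=(0,0), heading=0, pen down
REPEAT 2 [
  -- iteration 1/2 --
  LT 270: heading 0 -> 270
  BK 17: (0,0) -> (0,17) [heading=270, draw]
  BK 6: (0,17) -> (0,23) [heading=270, draw]
  BK 16: (0,23) -> (0,39) [heading=270, draw]
  -- iteration 2/2 --
  LT 270: heading 270 -> 180
  BK 17: (0,39) -> (17,39) [heading=180, draw]
  BK 6: (17,39) -> (23,39) [heading=180, draw]
  BK 16: (23,39) -> (39,39) [heading=180, draw]
]
Final: pos=(39,39), heading=180, 6 segment(s) drawn
Waypoints (7 total):
(0, 0)
(0, 17)
(0, 23)
(0, 39)
(17, 39)
(23, 39)
(39, 39)

Answer: (0, 0)
(0, 17)
(0, 23)
(0, 39)
(17, 39)
(23, 39)
(39, 39)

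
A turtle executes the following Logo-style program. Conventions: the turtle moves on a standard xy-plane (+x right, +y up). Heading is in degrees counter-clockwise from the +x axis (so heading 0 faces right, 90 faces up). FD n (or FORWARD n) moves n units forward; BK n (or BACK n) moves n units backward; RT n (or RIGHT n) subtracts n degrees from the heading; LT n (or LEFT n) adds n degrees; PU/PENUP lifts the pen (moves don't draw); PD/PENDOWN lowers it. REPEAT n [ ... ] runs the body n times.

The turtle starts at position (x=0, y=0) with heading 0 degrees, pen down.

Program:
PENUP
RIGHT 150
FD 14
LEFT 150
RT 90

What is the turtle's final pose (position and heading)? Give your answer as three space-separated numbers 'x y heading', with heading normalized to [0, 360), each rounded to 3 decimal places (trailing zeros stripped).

Executing turtle program step by step:
Start: pos=(0,0), heading=0, pen down
PU: pen up
RT 150: heading 0 -> 210
FD 14: (0,0) -> (-12.124,-7) [heading=210, move]
LT 150: heading 210 -> 0
RT 90: heading 0 -> 270
Final: pos=(-12.124,-7), heading=270, 0 segment(s) drawn

Answer: -12.124 -7 270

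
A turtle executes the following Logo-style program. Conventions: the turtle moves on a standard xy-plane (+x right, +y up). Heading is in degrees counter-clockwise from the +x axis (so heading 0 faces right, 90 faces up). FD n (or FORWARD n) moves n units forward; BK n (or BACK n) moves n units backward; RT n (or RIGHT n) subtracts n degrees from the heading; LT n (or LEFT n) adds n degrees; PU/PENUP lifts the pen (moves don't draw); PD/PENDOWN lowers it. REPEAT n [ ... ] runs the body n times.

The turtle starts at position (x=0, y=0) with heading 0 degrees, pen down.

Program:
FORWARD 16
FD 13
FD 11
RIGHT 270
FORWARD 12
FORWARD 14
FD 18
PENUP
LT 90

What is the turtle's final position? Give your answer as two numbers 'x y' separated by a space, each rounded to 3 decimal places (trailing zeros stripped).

Answer: 40 44

Derivation:
Executing turtle program step by step:
Start: pos=(0,0), heading=0, pen down
FD 16: (0,0) -> (16,0) [heading=0, draw]
FD 13: (16,0) -> (29,0) [heading=0, draw]
FD 11: (29,0) -> (40,0) [heading=0, draw]
RT 270: heading 0 -> 90
FD 12: (40,0) -> (40,12) [heading=90, draw]
FD 14: (40,12) -> (40,26) [heading=90, draw]
FD 18: (40,26) -> (40,44) [heading=90, draw]
PU: pen up
LT 90: heading 90 -> 180
Final: pos=(40,44), heading=180, 6 segment(s) drawn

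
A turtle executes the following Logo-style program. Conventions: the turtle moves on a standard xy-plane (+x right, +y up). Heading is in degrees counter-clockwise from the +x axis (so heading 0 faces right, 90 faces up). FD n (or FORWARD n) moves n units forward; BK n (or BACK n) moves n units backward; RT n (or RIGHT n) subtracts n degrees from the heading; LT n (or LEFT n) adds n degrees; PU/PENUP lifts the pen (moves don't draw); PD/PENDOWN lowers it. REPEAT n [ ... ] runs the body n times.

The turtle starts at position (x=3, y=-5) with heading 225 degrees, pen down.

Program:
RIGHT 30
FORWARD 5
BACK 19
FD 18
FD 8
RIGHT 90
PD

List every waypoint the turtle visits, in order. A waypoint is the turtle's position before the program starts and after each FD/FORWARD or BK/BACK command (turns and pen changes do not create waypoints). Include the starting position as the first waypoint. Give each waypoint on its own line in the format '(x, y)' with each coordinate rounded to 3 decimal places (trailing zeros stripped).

Answer: (3, -5)
(-1.83, -6.294)
(16.523, -1.377)
(-0.864, -6.035)
(-8.591, -8.106)

Derivation:
Executing turtle program step by step:
Start: pos=(3,-5), heading=225, pen down
RT 30: heading 225 -> 195
FD 5: (3,-5) -> (-1.83,-6.294) [heading=195, draw]
BK 19: (-1.83,-6.294) -> (16.523,-1.377) [heading=195, draw]
FD 18: (16.523,-1.377) -> (-0.864,-6.035) [heading=195, draw]
FD 8: (-0.864,-6.035) -> (-8.591,-8.106) [heading=195, draw]
RT 90: heading 195 -> 105
PD: pen down
Final: pos=(-8.591,-8.106), heading=105, 4 segment(s) drawn
Waypoints (5 total):
(3, -5)
(-1.83, -6.294)
(16.523, -1.377)
(-0.864, -6.035)
(-8.591, -8.106)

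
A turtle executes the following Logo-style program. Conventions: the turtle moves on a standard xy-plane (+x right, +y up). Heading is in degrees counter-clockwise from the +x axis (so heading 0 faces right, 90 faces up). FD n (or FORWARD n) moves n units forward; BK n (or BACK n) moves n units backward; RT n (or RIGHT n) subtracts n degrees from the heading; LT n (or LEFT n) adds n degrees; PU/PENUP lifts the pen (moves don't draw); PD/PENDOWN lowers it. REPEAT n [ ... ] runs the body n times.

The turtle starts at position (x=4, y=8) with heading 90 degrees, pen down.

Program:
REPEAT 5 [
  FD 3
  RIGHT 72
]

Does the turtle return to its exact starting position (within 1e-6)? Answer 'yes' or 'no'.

Answer: yes

Derivation:
Executing turtle program step by step:
Start: pos=(4,8), heading=90, pen down
REPEAT 5 [
  -- iteration 1/5 --
  FD 3: (4,8) -> (4,11) [heading=90, draw]
  RT 72: heading 90 -> 18
  -- iteration 2/5 --
  FD 3: (4,11) -> (6.853,11.927) [heading=18, draw]
  RT 72: heading 18 -> 306
  -- iteration 3/5 --
  FD 3: (6.853,11.927) -> (8.617,9.5) [heading=306, draw]
  RT 72: heading 306 -> 234
  -- iteration 4/5 --
  FD 3: (8.617,9.5) -> (6.853,7.073) [heading=234, draw]
  RT 72: heading 234 -> 162
  -- iteration 5/5 --
  FD 3: (6.853,7.073) -> (4,8) [heading=162, draw]
  RT 72: heading 162 -> 90
]
Final: pos=(4,8), heading=90, 5 segment(s) drawn

Start position: (4, 8)
Final position: (4, 8)
Distance = 0; < 1e-6 -> CLOSED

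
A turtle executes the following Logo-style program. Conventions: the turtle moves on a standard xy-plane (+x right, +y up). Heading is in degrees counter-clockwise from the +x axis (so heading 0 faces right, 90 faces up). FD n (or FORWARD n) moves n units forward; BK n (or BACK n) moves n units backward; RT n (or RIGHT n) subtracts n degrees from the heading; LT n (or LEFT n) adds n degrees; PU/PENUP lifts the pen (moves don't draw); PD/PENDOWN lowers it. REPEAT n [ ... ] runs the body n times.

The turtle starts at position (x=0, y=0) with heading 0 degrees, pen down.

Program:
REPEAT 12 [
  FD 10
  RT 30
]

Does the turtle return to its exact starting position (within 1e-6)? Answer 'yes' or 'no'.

Executing turtle program step by step:
Start: pos=(0,0), heading=0, pen down
REPEAT 12 [
  -- iteration 1/12 --
  FD 10: (0,0) -> (10,0) [heading=0, draw]
  RT 30: heading 0 -> 330
  -- iteration 2/12 --
  FD 10: (10,0) -> (18.66,-5) [heading=330, draw]
  RT 30: heading 330 -> 300
  -- iteration 3/12 --
  FD 10: (18.66,-5) -> (23.66,-13.66) [heading=300, draw]
  RT 30: heading 300 -> 270
  -- iteration 4/12 --
  FD 10: (23.66,-13.66) -> (23.66,-23.66) [heading=270, draw]
  RT 30: heading 270 -> 240
  -- iteration 5/12 --
  FD 10: (23.66,-23.66) -> (18.66,-32.321) [heading=240, draw]
  RT 30: heading 240 -> 210
  -- iteration 6/12 --
  FD 10: (18.66,-32.321) -> (10,-37.321) [heading=210, draw]
  RT 30: heading 210 -> 180
  -- iteration 7/12 --
  FD 10: (10,-37.321) -> (0,-37.321) [heading=180, draw]
  RT 30: heading 180 -> 150
  -- iteration 8/12 --
  FD 10: (0,-37.321) -> (-8.66,-32.321) [heading=150, draw]
  RT 30: heading 150 -> 120
  -- iteration 9/12 --
  FD 10: (-8.66,-32.321) -> (-13.66,-23.66) [heading=120, draw]
  RT 30: heading 120 -> 90
  -- iteration 10/12 --
  FD 10: (-13.66,-23.66) -> (-13.66,-13.66) [heading=90, draw]
  RT 30: heading 90 -> 60
  -- iteration 11/12 --
  FD 10: (-13.66,-13.66) -> (-8.66,-5) [heading=60, draw]
  RT 30: heading 60 -> 30
  -- iteration 12/12 --
  FD 10: (-8.66,-5) -> (0,0) [heading=30, draw]
  RT 30: heading 30 -> 0
]
Final: pos=(0,0), heading=0, 12 segment(s) drawn

Start position: (0, 0)
Final position: (0, 0)
Distance = 0; < 1e-6 -> CLOSED

Answer: yes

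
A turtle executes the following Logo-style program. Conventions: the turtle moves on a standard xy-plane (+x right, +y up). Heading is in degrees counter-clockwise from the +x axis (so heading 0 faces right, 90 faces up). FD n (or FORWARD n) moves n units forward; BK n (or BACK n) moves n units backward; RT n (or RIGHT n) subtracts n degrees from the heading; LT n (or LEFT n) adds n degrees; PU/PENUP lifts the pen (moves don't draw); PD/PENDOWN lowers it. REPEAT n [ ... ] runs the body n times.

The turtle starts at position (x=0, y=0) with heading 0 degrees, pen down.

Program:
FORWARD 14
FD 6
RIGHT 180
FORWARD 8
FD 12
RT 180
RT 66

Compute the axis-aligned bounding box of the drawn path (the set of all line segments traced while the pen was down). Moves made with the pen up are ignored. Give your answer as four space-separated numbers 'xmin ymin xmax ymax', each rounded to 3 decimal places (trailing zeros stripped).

Answer: 0 0 20 0

Derivation:
Executing turtle program step by step:
Start: pos=(0,0), heading=0, pen down
FD 14: (0,0) -> (14,0) [heading=0, draw]
FD 6: (14,0) -> (20,0) [heading=0, draw]
RT 180: heading 0 -> 180
FD 8: (20,0) -> (12,0) [heading=180, draw]
FD 12: (12,0) -> (0,0) [heading=180, draw]
RT 180: heading 180 -> 0
RT 66: heading 0 -> 294
Final: pos=(0,0), heading=294, 4 segment(s) drawn

Segment endpoints: x in {0, 12, 14, 20}, y in {0, 0, 0}
xmin=0, ymin=0, xmax=20, ymax=0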